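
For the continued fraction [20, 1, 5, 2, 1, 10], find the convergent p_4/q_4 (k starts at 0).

Using pₖ = aₖpₖ₋₁ + pₖ₋₂, qₖ = aₖqₖ₋₁ + qₖ₋₂ (with p₋₁=1, p₋₂=0, q₋₁=0, q₋₂=1):
  k=0: a=20, p=20, q=1
  k=1: a=1, p=21, q=1
  k=2: a=5, p=125, q=6
  k=3: a=2, p=271, q=13
  k=4: a=1, p=396, q=19

396/19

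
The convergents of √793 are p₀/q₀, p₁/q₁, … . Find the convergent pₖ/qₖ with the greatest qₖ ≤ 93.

704/25

√793 = [28; 6, 4, 6, 56, …] (period length 4).
Convergents:
  p_0/q_0 = 28/1
  p_1/q_1 = 169/6
  p_2/q_2 = 704/25
  p_3/q_3 = 4393/156
q_2 = 25 ≤ 93 < 156 = q_3, so the answer is 704/25.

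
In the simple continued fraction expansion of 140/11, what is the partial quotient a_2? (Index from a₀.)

2

140 = 12·11 + 8   →  a_0 = 12
11 = 1·8 + 3   →  a_1 = 1
8 = 2·3 + 2   →  a_2 = 2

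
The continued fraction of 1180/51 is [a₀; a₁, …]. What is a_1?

1180 = 23·51 + 7   →  a_0 = 23
51 = 7·7 + 2   →  a_1 = 7

7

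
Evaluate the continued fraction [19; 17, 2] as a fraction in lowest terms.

Using pₖ = aₖpₖ₋₁ + pₖ₋₂ and qₖ = aₖqₖ₋₁ + qₖ₋₂:
  k=0: a=19, p=19, q=1
  k=1: a=17, p=324, q=17
  k=2: a=2, p=667, q=35

667/35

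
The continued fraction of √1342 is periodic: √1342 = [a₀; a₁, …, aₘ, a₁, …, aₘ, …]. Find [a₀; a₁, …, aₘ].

[36; 1, 1, 1, 2, 1, 1, 1, 72]

a₀ = ⌊√1342⌋ = 36.
With m₀=0, d₀=1 and mₖ₊₁ = dₖaₖ − mₖ, dₖ₊₁ = (n − mₖ₊₁²)/dₖ, aₖ₊₁ = ⌊(a₀+mₖ₊₁)/dₖ₊₁⌋:
  k=1: m=36, d=46, a=1
  k=2: m=10, d=27, a=1
  k=3: m=17, d=39, a=1
  k=4: m=22, d=22, a=2
  k=5: m=22, d=39, a=1
  k=6: m=17, d=27, a=1
  k=7: m=10, d=46, a=1
  k=8: m=36, d=1, a=72
d=1 and a=2a₀=72 at k=8, so the next step gives (m, d) = (36, 46) again — its k=1 value — and the period has length 8.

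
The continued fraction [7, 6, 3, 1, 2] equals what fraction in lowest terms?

494/69

Fold from the inside: start with 2/1.
  1 + 1/2 = 3/2
  3 + 2/3 = 11/3
  6 + 3/11 = 69/11
  7 + 11/69 = 494/69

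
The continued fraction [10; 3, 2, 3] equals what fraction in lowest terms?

Using pₖ = aₖpₖ₋₁ + pₖ₋₂ and qₖ = aₖqₖ₋₁ + qₖ₋₂:
  k=0: a=10, p=10, q=1
  k=1: a=3, p=31, q=3
  k=2: a=2, p=72, q=7
  k=3: a=3, p=247, q=24

247/24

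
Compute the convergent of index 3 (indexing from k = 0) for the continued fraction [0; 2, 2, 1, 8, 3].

3/7

Using pₖ = aₖpₖ₋₁ + pₖ₋₂, qₖ = aₖqₖ₋₁ + qₖ₋₂ (with p₋₁=1, p₋₂=0, q₋₁=0, q₋₂=1):
  k=0: a=0, p=0, q=1
  k=1: a=2, p=1, q=2
  k=2: a=2, p=2, q=5
  k=3: a=1, p=3, q=7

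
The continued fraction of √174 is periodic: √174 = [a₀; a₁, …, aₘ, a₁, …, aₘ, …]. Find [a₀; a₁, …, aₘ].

a₀ = ⌊√174⌋ = 13.
With m₀=0, d₀=1 and mₖ₊₁ = dₖaₖ − mₖ, dₖ₊₁ = (n − mₖ₊₁²)/dₖ, aₖ₊₁ = ⌊(a₀+mₖ₊₁)/dₖ₊₁⌋:
  k=1: m=13, d=5, a=5
  k=2: m=12, d=6, a=4
  k=3: m=12, d=5, a=5
  k=4: m=13, d=1, a=26
d=1 and a=2a₀=26 at k=4, so the next step gives (m, d) = (13, 5) again — its k=1 value — and the period has length 4.

[13; 5, 4, 5, 26]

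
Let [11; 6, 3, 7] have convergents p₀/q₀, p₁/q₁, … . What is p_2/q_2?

Using pₖ = aₖpₖ₋₁ + pₖ₋₂, qₖ = aₖqₖ₋₁ + qₖ₋₂ (with p₋₁=1, p₋₂=0, q₋₁=0, q₋₂=1):
  k=0: a=11, p=11, q=1
  k=1: a=6, p=67, q=6
  k=2: a=3, p=212, q=19

212/19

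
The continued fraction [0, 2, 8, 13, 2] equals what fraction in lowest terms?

218/463

Using pₖ = aₖpₖ₋₁ + pₖ₋₂ and qₖ = aₖqₖ₋₁ + qₖ₋₂:
  k=0: a=0, p=0, q=1
  k=1: a=2, p=1, q=2
  k=2: a=8, p=8, q=17
  k=3: a=13, p=105, q=223
  k=4: a=2, p=218, q=463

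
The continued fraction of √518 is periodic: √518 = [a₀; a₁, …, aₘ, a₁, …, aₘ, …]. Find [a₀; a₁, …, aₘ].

[22; 1, 3, 6, 3, 1, 44]

a₀ = ⌊√518⌋ = 22.
With m₀=0, d₀=1 and mₖ₊₁ = dₖaₖ − mₖ, dₖ₊₁ = (n − mₖ₊₁²)/dₖ, aₖ₊₁ = ⌊(a₀+mₖ₊₁)/dₖ₊₁⌋:
  k=1: m=22, d=34, a=1
  k=2: m=12, d=11, a=3
  k=3: m=21, d=7, a=6
  k=4: m=21, d=11, a=3
  k=5: m=12, d=34, a=1
  k=6: m=22, d=1, a=44
d=1 and a=2a₀=44 at k=6, so the next step gives (m, d) = (22, 34) again — its k=1 value — and the period has length 6.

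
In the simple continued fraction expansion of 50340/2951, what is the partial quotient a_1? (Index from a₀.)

17

50340 = 17·2951 + 173   →  a_0 = 17
2951 = 17·173 + 10   →  a_1 = 17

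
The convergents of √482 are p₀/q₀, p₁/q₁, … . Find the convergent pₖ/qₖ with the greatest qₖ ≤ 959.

20747/945

√482 = [21; 1, 20, 1, 42, …] (period length 4).
Convergents:
  p_0/q_0 = 21/1
  p_1/q_1 = 22/1
  p_2/q_2 = 461/21
  p_3/q_3 = 483/22
  p_4/q_4 = 20747/945
  p_5/q_5 = 21230/967
q_4 = 945 ≤ 959 < 967 = q_5, so the answer is 20747/945.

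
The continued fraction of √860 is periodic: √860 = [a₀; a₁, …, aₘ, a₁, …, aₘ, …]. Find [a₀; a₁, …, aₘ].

a₀ = ⌊√860⌋ = 29.
With m₀=0, d₀=1 and mₖ₊₁ = dₖaₖ − mₖ, dₖ₊₁ = (n − mₖ₊₁²)/dₖ, aₖ₊₁ = ⌊(a₀+mₖ₊₁)/dₖ₊₁⌋:
  k=1: m=29, d=19, a=3
  k=2: m=28, d=4, a=14
  k=3: m=28, d=19, a=3
  k=4: m=29, d=1, a=58
d=1 and a=2a₀=58 at k=4, so the next step gives (m, d) = (29, 19) again — its k=1 value — and the period has length 4.

[29; 3, 14, 3, 58]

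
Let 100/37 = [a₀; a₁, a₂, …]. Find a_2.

100 = 2·37 + 26   →  a_0 = 2
37 = 1·26 + 11   →  a_1 = 1
26 = 2·11 + 4   →  a_2 = 2

2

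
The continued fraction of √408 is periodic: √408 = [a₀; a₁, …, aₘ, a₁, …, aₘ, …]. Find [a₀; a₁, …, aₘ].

a₀ = ⌊√408⌋ = 20.
With m₀=0, d₀=1 and mₖ₊₁ = dₖaₖ − mₖ, dₖ₊₁ = (n − mₖ₊₁²)/dₖ, aₖ₊₁ = ⌊(a₀+mₖ₊₁)/dₖ₊₁⌋:
  k=1: m=20, d=8, a=5
  k=2: m=20, d=1, a=40
d=1 and a=2a₀=40 at k=2, so the next step gives (m, d) = (20, 8) again — its k=1 value — and the period has length 2.

[20; 5, 40]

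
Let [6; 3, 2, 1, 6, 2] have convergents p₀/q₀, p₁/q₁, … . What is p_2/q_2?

44/7

Using pₖ = aₖpₖ₋₁ + pₖ₋₂, qₖ = aₖqₖ₋₁ + qₖ₋₂ (with p₋₁=1, p₋₂=0, q₋₁=0, q₋₂=1):
  k=0: a=6, p=6, q=1
  k=1: a=3, p=19, q=3
  k=2: a=2, p=44, q=7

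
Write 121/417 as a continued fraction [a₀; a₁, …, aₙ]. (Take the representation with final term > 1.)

[0; 3, 2, 4, 6, 2]

121 = 0·417 + 121
417 = 3·121 + 54
121 = 2·54 + 13
54 = 4·13 + 2
13 = 6·2 + 1
2 = 2·1 + 0  (stop)
So 121/417 = [0; 3, 2, 4, 6, 2].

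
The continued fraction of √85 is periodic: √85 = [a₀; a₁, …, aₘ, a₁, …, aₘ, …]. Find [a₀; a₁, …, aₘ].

[9; 4, 1, 1, 4, 18]

a₀ = ⌊√85⌋ = 9.
With m₀=0, d₀=1 and mₖ₊₁ = dₖaₖ − mₖ, dₖ₊₁ = (n − mₖ₊₁²)/dₖ, aₖ₊₁ = ⌊(a₀+mₖ₊₁)/dₖ₊₁⌋:
  k=1: m=9, d=4, a=4
  k=2: m=7, d=9, a=1
  k=3: m=2, d=9, a=1
  k=4: m=7, d=4, a=4
  k=5: m=9, d=1, a=18
d=1 and a=2a₀=18 at k=5, so the next step gives (m, d) = (9, 4) again — its k=1 value — and the period has length 5.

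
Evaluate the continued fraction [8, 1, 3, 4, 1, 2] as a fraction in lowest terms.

Using pₖ = aₖpₖ₋₁ + pₖ₋₂ and qₖ = aₖqₖ₋₁ + qₖ₋₂:
  k=0: a=8, p=8, q=1
  k=1: a=1, p=9, q=1
  k=2: a=3, p=35, q=4
  k=3: a=4, p=149, q=17
  k=4: a=1, p=184, q=21
  k=5: a=2, p=517, q=59

517/59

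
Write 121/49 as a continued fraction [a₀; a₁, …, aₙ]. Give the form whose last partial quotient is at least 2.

[2; 2, 7, 1, 2]

121 = 2×49 + 23
49 = 2×23 + 3
23 = 7×3 + 2
3 = 1×2 + 1
2 = 2×1 + 0  (stop)
So 121/49 = [2; 2, 7, 1, 2].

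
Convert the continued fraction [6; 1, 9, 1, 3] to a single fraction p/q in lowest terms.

Using pₖ = aₖpₖ₋₁ + pₖ₋₂ and qₖ = aₖqₖ₋₁ + qₖ₋₂:
  k=0: a=6, p=6, q=1
  k=1: a=1, p=7, q=1
  k=2: a=9, p=69, q=10
  k=3: a=1, p=76, q=11
  k=4: a=3, p=297, q=43

297/43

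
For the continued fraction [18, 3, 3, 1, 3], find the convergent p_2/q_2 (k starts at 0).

Using pₖ = aₖpₖ₋₁ + pₖ₋₂, qₖ = aₖqₖ₋₁ + qₖ₋₂ (with p₋₁=1, p₋₂=0, q₋₁=0, q₋₂=1):
  k=0: a=18, p=18, q=1
  k=1: a=3, p=55, q=3
  k=2: a=3, p=183, q=10

183/10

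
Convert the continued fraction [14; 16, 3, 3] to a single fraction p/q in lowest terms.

Fold from the inside: start with 3/1.
  3 + 1/3 = 10/3
  16 + 3/10 = 163/10
  14 + 10/163 = 2292/163

2292/163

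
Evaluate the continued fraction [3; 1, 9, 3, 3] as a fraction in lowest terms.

Fold from the inside: start with 3/1.
  3 + 1/3 = 10/3
  9 + 3/10 = 93/10
  1 + 10/93 = 103/93
  3 + 93/103 = 402/103

402/103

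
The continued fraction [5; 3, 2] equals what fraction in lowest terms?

Fold from the inside: start with 2/1.
  3 + 1/2 = 7/2
  5 + 2/7 = 37/7

37/7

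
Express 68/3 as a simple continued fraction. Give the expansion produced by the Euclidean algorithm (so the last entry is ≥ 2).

[22; 1, 2]

68 = 22×3 + 2
3 = 1×2 + 1
2 = 2×1 + 0  (stop)
So 68/3 = [22; 1, 2].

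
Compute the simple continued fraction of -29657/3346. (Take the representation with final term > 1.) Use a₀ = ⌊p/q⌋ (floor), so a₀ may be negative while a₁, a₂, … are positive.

[-9; 7, 3, 9, 5, 3]

-29657 = -9*3346 + 457
3346 = 7*457 + 147
457 = 3*147 + 16
147 = 9*16 + 3
16 = 5*3 + 1
3 = 3*1 + 0  (stop)
So -29657/3346 = [-9; 7, 3, 9, 5, 3].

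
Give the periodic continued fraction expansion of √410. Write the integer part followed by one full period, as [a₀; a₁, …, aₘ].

[20; 4, 40]

a₀ = ⌊√410⌋ = 20.
With m₀=0, d₀=1 and mₖ₊₁ = dₖaₖ − mₖ, dₖ₊₁ = (n − mₖ₊₁²)/dₖ, aₖ₊₁ = ⌊(a₀+mₖ₊₁)/dₖ₊₁⌋:
  k=1: m=20, d=10, a=4
  k=2: m=20, d=1, a=40
d=1 and a=2a₀=40 at k=2, so the next step gives (m, d) = (20, 10) again — its k=1 value — and the period has length 2.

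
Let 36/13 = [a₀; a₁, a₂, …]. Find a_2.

3

36 = 2·13 + 10   →  a_0 = 2
13 = 1·10 + 3   →  a_1 = 1
10 = 3·3 + 1   →  a_2 = 3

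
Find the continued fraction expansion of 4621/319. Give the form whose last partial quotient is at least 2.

[14; 2, 17, 4, 2]

4621 = 14*319 + 155
319 = 2*155 + 9
155 = 17*9 + 2
9 = 4*2 + 1
2 = 2*1 + 0  (stop)
So 4621/319 = [14; 2, 17, 4, 2].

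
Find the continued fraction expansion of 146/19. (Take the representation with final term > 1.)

[7; 1, 2, 6]

146 = 7*19 + 13
19 = 1*13 + 6
13 = 2*6 + 1
6 = 6*1 + 0  (stop)
So 146/19 = [7; 1, 2, 6].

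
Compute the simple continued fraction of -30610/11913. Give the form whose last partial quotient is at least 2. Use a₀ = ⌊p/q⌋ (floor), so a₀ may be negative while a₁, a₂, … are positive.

-30610 = -3·11913 + 5129
11913 = 2·5129 + 1655
5129 = 3·1655 + 164
1655 = 10·164 + 15
164 = 10·15 + 14
15 = 1·14 + 1
14 = 14·1 + 0  (stop)
So -30610/11913 = [-3; 2, 3, 10, 10, 1, 14].

[-3; 2, 3, 10, 10, 1, 14]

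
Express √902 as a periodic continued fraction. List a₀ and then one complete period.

a₀ = ⌊√902⌋ = 30.
With m₀=0, d₀=1 and mₖ₊₁ = dₖaₖ − mₖ, dₖ₊₁ = (n − mₖ₊₁²)/dₖ, aₖ₊₁ = ⌊(a₀+mₖ₊₁)/dₖ₊₁⌋:
  k=1: m=30, d=2, a=30
  k=2: m=30, d=1, a=60
d=1 and a=2a₀=60 at k=2, so the next step gives (m, d) = (30, 2) again — its k=1 value — and the period has length 2.

[30; 30, 60]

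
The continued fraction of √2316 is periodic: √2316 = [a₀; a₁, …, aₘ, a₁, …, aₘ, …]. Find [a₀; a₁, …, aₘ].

a₀ = ⌊√2316⌋ = 48.
With m₀=0, d₀=1 and mₖ₊₁ = dₖaₖ − mₖ, dₖ₊₁ = (n − mₖ₊₁²)/dₖ, aₖ₊₁ = ⌊(a₀+mₖ₊₁)/dₖ₊₁⌋:
  k=1: m=48, d=12, a=8
  k=2: m=48, d=1, a=96
d=1 and a=2a₀=96 at k=2, so the next step gives (m, d) = (48, 12) again — its k=1 value — and the period has length 2.

[48; 8, 96]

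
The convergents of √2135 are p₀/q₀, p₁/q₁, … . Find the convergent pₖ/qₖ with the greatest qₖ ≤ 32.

√2135 = [46; 4, 1, 5, 1, 4, 92, …] (period length 6).
Convergents:
  p_0/q_0 = 46/1
  p_1/q_1 = 185/4
  p_2/q_2 = 231/5
  p_3/q_3 = 1340/29
  p_4/q_4 = 1571/34
q_3 = 29 ≤ 32 < 34 = q_4, so the answer is 1340/29.

1340/29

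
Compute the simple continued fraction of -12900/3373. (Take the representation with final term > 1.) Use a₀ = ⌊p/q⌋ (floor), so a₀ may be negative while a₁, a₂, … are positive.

-12900 = -4*3373 + 592
3373 = 5*592 + 413
592 = 1*413 + 179
413 = 2*179 + 55
179 = 3*55 + 14
55 = 3*14 + 13
14 = 1*13 + 1
13 = 13*1 + 0  (stop)
So -12900/3373 = [-4; 5, 1, 2, 3, 3, 1, 13].

[-4; 5, 1, 2, 3, 3, 1, 13]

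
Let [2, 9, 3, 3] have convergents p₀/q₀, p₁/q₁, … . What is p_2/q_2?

59/28

Using pₖ = aₖpₖ₋₁ + pₖ₋₂, qₖ = aₖqₖ₋₁ + qₖ₋₂ (with p₋₁=1, p₋₂=0, q₋₁=0, q₋₂=1):
  k=0: a=2, p=2, q=1
  k=1: a=9, p=19, q=9
  k=2: a=3, p=59, q=28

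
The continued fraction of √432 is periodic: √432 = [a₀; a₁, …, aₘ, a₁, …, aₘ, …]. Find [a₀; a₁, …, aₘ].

a₀ = ⌊√432⌋ = 20.
With m₀=0, d₀=1 and mₖ₊₁ = dₖaₖ − mₖ, dₖ₊₁ = (n − mₖ₊₁²)/dₖ, aₖ₊₁ = ⌊(a₀+mₖ₊₁)/dₖ₊₁⌋:
  k=1: m=20, d=32, a=1
  k=2: m=12, d=9, a=3
  k=3: m=15, d=23, a=1
  k=4: m=8, d=16, a=1
  k=5: m=8, d=23, a=1
  k=6: m=15, d=9, a=3
  k=7: m=12, d=32, a=1
  k=8: m=20, d=1, a=40
d=1 and a=2a₀=40 at k=8, so the next step gives (m, d) = (20, 32) again — its k=1 value — and the period has length 8.

[20; 1, 3, 1, 1, 1, 3, 1, 40]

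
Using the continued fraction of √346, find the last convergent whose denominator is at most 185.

3404/183

√346 = [18; 1, 1, 1, 1, 36, …] (period length 5).
Convergents:
  p_0/q_0 = 18/1
  p_1/q_1 = 19/1
  p_2/q_2 = 37/2
  p_3/q_3 = 56/3
  p_4/q_4 = 93/5
  p_5/q_5 = 3404/183
  p_6/q_6 = 3497/188
q_5 = 183 ≤ 185 < 188 = q_6, so the answer is 3404/183.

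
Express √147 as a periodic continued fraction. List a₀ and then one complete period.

a₀ = ⌊√147⌋ = 12.

[12; 8, 24]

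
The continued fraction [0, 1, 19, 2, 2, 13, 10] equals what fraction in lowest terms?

13097/13772

Using pₖ = aₖpₖ₋₁ + pₖ₋₂ and qₖ = aₖqₖ₋₁ + qₖ₋₂:
  k=0: a=0, p=0, q=1
  k=1: a=1, p=1, q=1
  k=2: a=19, p=19, q=20
  k=3: a=2, p=39, q=41
  k=4: a=2, p=97, q=102
  k=5: a=13, p=1300, q=1367
  k=6: a=10, p=13097, q=13772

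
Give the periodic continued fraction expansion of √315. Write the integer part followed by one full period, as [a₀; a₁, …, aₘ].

a₀ = ⌊√315⌋ = 17.
With m₀=0, d₀=1 and mₖ₊₁ = dₖaₖ − mₖ, dₖ₊₁ = (n − mₖ₊₁²)/dₖ, aₖ₊₁ = ⌊(a₀+mₖ₊₁)/dₖ₊₁⌋:
  k=1: m=17, d=26, a=1
  k=2: m=9, d=9, a=2
  k=3: m=9, d=26, a=1
  k=4: m=17, d=1, a=34
d=1 and a=2a₀=34 at k=4, so the next step gives (m, d) = (17, 26) again — its k=1 value — and the period has length 4.

[17; 1, 2, 1, 34]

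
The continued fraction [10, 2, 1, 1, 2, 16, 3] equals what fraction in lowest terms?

Using pₖ = aₖpₖ₋₁ + pₖ₋₂ and qₖ = aₖqₖ₋₁ + qₖ₋₂:
  k=0: a=10, p=10, q=1
  k=1: a=2, p=21, q=2
  k=2: a=1, p=31, q=3
  k=3: a=1, p=52, q=5
  k=4: a=2, p=135, q=13
  k=5: a=16, p=2212, q=213
  k=6: a=3, p=6771, q=652

6771/652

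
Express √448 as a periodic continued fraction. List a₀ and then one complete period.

[21; 6, 42]

a₀ = ⌊√448⌋ = 21.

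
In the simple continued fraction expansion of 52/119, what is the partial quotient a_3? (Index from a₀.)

52 = 0·119 + 52   →  a_0 = 0
119 = 2·52 + 15   →  a_1 = 2
52 = 3·15 + 7   →  a_2 = 3
15 = 2·7 + 1   →  a_3 = 2

2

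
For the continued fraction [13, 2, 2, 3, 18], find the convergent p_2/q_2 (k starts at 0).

67/5

Using pₖ = aₖpₖ₋₁ + pₖ₋₂, qₖ = aₖqₖ₋₁ + qₖ₋₂ (with p₋₁=1, p₋₂=0, q₋₁=0, q₋₂=1):
  k=0: a=13, p=13, q=1
  k=1: a=2, p=27, q=2
  k=2: a=2, p=67, q=5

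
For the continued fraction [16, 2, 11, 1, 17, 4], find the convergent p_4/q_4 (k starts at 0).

7383/448

Using pₖ = aₖpₖ₋₁ + pₖ₋₂, qₖ = aₖqₖ₋₁ + qₖ₋₂ (with p₋₁=1, p₋₂=0, q₋₁=0, q₋₂=1):
  k=0: a=16, p=16, q=1
  k=1: a=2, p=33, q=2
  k=2: a=11, p=379, q=23
  k=3: a=1, p=412, q=25
  k=4: a=17, p=7383, q=448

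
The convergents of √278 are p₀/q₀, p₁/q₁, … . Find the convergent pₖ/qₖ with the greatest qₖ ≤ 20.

50/3

√278 = [16; 1, 2, 16, 2, 1, 32, …] (period length 6).
Convergents:
  p_0/q_0 = 16/1
  p_1/q_1 = 17/1
  p_2/q_2 = 50/3
  p_3/q_3 = 817/49
q_2 = 3 ≤ 20 < 49 = q_3, so the answer is 50/3.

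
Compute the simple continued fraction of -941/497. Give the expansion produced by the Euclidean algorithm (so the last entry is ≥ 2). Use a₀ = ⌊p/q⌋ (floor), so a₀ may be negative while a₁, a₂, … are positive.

-941 = -2×497 + 53
497 = 9×53 + 20
53 = 2×20 + 13
20 = 1×13 + 7
13 = 1×7 + 6
7 = 1×6 + 1
6 = 6×1 + 0  (stop)
So -941/497 = [-2; 9, 2, 1, 1, 1, 6].

[-2; 9, 2, 1, 1, 1, 6]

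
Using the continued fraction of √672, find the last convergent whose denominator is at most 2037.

17498/675

√672 = [25; 1, 11, 1, 50, …] (period length 4).
Convergents:
  p_0/q_0 = 25/1
  p_1/q_1 = 26/1
  p_2/q_2 = 311/12
  p_3/q_3 = 337/13
  p_4/q_4 = 17161/662
  p_5/q_5 = 17498/675
  p_6/q_6 = 209639/8087
q_5 = 675 ≤ 2037 < 8087 = q_6, so the answer is 17498/675.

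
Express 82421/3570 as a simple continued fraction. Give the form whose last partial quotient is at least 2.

82421 = 23·3570 + 311
3570 = 11·311 + 149
311 = 2·149 + 13
149 = 11·13 + 6
13 = 2·6 + 1
6 = 6·1 + 0  (stop)
So 82421/3570 = [23; 11, 2, 11, 2, 6].

[23; 11, 2, 11, 2, 6]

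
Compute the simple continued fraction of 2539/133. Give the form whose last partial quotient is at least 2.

2539 = 19*133 + 12
133 = 11*12 + 1
12 = 12*1 + 0  (stop)
So 2539/133 = [19; 11, 12].

[19; 11, 12]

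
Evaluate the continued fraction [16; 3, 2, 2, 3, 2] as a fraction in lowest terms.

Using pₖ = aₖpₖ₋₁ + pₖ₋₂ and qₖ = aₖqₖ₋₁ + qₖ₋₂:
  k=0: a=16, p=16, q=1
  k=1: a=3, p=49, q=3
  k=2: a=2, p=114, q=7
  k=3: a=2, p=277, q=17
  k=4: a=3, p=945, q=58
  k=5: a=2, p=2167, q=133

2167/133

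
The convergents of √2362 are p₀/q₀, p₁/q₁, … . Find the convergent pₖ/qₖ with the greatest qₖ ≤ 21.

243/5

√2362 = [48; 1, 1, 1, 1, 96, …] (period length 5).
Convergents:
  p_0/q_0 = 48/1
  p_1/q_1 = 49/1
  p_2/q_2 = 97/2
  p_3/q_3 = 146/3
  p_4/q_4 = 243/5
  p_5/q_5 = 23474/483
q_4 = 5 ≤ 21 < 483 = q_5, so the answer is 243/5.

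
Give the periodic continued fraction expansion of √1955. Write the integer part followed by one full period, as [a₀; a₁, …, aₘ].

[44; 4, 1, 1, 1, 4, 88]

a₀ = ⌊√1955⌋ = 44.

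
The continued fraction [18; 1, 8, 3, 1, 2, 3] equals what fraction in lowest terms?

6480/343

Using pₖ = aₖpₖ₋₁ + pₖ₋₂ and qₖ = aₖqₖ₋₁ + qₖ₋₂:
  k=0: a=18, p=18, q=1
  k=1: a=1, p=19, q=1
  k=2: a=8, p=170, q=9
  k=3: a=3, p=529, q=28
  k=4: a=1, p=699, q=37
  k=5: a=2, p=1927, q=102
  k=6: a=3, p=6480, q=343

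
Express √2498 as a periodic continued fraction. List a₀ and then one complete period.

[49; 1, 48, 1, 98]

a₀ = ⌊√2498⌋ = 49.
With m₀=0, d₀=1 and mₖ₊₁ = dₖaₖ − mₖ, dₖ₊₁ = (n − mₖ₊₁²)/dₖ, aₖ₊₁ = ⌊(a₀+mₖ₊₁)/dₖ₊₁⌋:
  k=1: m=49, d=97, a=1
  k=2: m=48, d=2, a=48
  k=3: m=48, d=97, a=1
  k=4: m=49, d=1, a=98
d=1 and a=2a₀=98 at k=4, so the next step gives (m, d) = (49, 97) again — its k=1 value — and the period has length 4.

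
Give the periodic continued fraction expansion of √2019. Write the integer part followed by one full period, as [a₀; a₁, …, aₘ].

[44; 1, 13, 1, 88]

a₀ = ⌊√2019⌋ = 44.
With m₀=0, d₀=1 and mₖ₊₁ = dₖaₖ − mₖ, dₖ₊₁ = (n − mₖ₊₁²)/dₖ, aₖ₊₁ = ⌊(a₀+mₖ₊₁)/dₖ₊₁⌋:
  k=1: m=44, d=83, a=1
  k=2: m=39, d=6, a=13
  k=3: m=39, d=83, a=1
  k=4: m=44, d=1, a=88
d=1 and a=2a₀=88 at k=4, so the next step gives (m, d) = (44, 83) again — its k=1 value — and the period has length 4.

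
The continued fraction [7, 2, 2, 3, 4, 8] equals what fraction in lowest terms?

4454/601

Fold from the inside: start with 8/1.
  4 + 1/8 = 33/8
  3 + 8/33 = 107/33
  2 + 33/107 = 247/107
  2 + 107/247 = 601/247
  7 + 247/601 = 4454/601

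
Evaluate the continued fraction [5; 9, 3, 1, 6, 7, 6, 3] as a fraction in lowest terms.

177263/34703

Fold from the inside: start with 3/1.
  6 + 1/3 = 19/3
  7 + 3/19 = 136/19
  6 + 19/136 = 835/136
  1 + 136/835 = 971/835
  3 + 835/971 = 3748/971
  9 + 971/3748 = 34703/3748
  5 + 3748/34703 = 177263/34703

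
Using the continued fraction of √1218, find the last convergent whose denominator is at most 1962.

√1218 = [34; 1, 8, 1, 68, …] (period length 4).
Convergents:
  p_0/q_0 = 34/1
  p_1/q_1 = 35/1
  p_2/q_2 = 314/9
  p_3/q_3 = 349/10
  p_4/q_4 = 24046/689
  p_5/q_5 = 24395/699
  p_6/q_6 = 219206/6281
q_5 = 699 ≤ 1962 < 6281 = q_6, so the answer is 24395/699.

24395/699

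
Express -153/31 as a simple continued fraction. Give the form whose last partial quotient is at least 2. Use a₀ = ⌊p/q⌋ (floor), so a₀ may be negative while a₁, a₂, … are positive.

-153 = -5*31 + 2
31 = 15*2 + 1
2 = 2*1 + 0  (stop)
So -153/31 = [-5; 15, 2].

[-5; 15, 2]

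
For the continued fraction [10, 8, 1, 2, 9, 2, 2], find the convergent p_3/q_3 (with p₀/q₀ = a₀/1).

263/26

Using pₖ = aₖpₖ₋₁ + pₖ₋₂, qₖ = aₖqₖ₋₁ + qₖ₋₂ (with p₋₁=1, p₋₂=0, q₋₁=0, q₋₂=1):
  k=0: a=10, p=10, q=1
  k=1: a=8, p=81, q=8
  k=2: a=1, p=91, q=9
  k=3: a=2, p=263, q=26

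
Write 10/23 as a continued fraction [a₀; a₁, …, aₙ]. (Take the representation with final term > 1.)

10 = 0×23 + 10
23 = 2×10 + 3
10 = 3×3 + 1
3 = 3×1 + 0  (stop)
So 10/23 = [0; 2, 3, 3].

[0; 2, 3, 3]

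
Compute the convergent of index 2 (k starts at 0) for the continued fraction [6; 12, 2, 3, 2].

152/25

Using pₖ = aₖpₖ₋₁ + pₖ₋₂, qₖ = aₖqₖ₋₁ + qₖ₋₂ (with p₋₁=1, p₋₂=0, q₋₁=0, q₋₂=1):
  k=0: a=6, p=6, q=1
  k=1: a=12, p=73, q=12
  k=2: a=2, p=152, q=25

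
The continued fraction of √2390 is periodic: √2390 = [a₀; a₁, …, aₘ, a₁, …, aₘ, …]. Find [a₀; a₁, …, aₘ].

a₀ = ⌊√2390⌋ = 48.
With m₀=0, d₀=1 and mₖ₊₁ = dₖaₖ − mₖ, dₖ₊₁ = (n − mₖ₊₁²)/dₖ, aₖ₊₁ = ⌊(a₀+mₖ₊₁)/dₖ₊₁⌋:
  k=1: m=48, d=86, a=1
  k=2: m=38, d=11, a=7
  k=3: m=39, d=79, a=1
  k=4: m=40, d=10, a=8
  k=5: m=40, d=79, a=1
  k=6: m=39, d=11, a=7
  k=7: m=38, d=86, a=1
  k=8: m=48, d=1, a=96
d=1 and a=2a₀=96 at k=8, so the next step gives (m, d) = (48, 86) again — its k=1 value — and the period has length 8.

[48; 1, 7, 1, 8, 1, 7, 1, 96]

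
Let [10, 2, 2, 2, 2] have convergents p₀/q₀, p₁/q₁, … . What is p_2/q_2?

Using pₖ = aₖpₖ₋₁ + pₖ₋₂, qₖ = aₖqₖ₋₁ + qₖ₋₂ (with p₋₁=1, p₋₂=0, q₋₁=0, q₋₂=1):
  k=0: a=10, p=10, q=1
  k=1: a=2, p=21, q=2
  k=2: a=2, p=52, q=5

52/5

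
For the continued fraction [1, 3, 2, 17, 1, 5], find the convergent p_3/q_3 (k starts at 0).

Using pₖ = aₖpₖ₋₁ + pₖ₋₂, qₖ = aₖqₖ₋₁ + qₖ₋₂ (with p₋₁=1, p₋₂=0, q₋₁=0, q₋₂=1):
  k=0: a=1, p=1, q=1
  k=1: a=3, p=4, q=3
  k=2: a=2, p=9, q=7
  k=3: a=17, p=157, q=122

157/122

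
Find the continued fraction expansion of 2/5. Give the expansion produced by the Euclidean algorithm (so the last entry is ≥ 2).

2 = 0·5 + 2
5 = 2·2 + 1
2 = 2·1 + 0  (stop)
So 2/5 = [0; 2, 2].

[0; 2, 2]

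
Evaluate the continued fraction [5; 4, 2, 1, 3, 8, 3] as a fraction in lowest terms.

6479/1239

Fold from the inside: start with 3/1.
  8 + 1/3 = 25/3
  3 + 3/25 = 78/25
  1 + 25/78 = 103/78
  2 + 78/103 = 284/103
  4 + 103/284 = 1239/284
  5 + 284/1239 = 6479/1239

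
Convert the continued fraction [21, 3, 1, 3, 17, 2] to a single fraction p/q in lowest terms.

11335/533

Using pₖ = aₖpₖ₋₁ + pₖ₋₂ and qₖ = aₖqₖ₋₁ + qₖ₋₂:
  k=0: a=21, p=21, q=1
  k=1: a=3, p=64, q=3
  k=2: a=1, p=85, q=4
  k=3: a=3, p=319, q=15
  k=4: a=17, p=5508, q=259
  k=5: a=2, p=11335, q=533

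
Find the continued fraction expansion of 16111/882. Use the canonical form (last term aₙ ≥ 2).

[18; 3, 1, 3, 19, 3]

16111 = 18×882 + 235
882 = 3×235 + 177
235 = 1×177 + 58
177 = 3×58 + 3
58 = 19×3 + 1
3 = 3×1 + 0  (stop)
So 16111/882 = [18; 3, 1, 3, 19, 3].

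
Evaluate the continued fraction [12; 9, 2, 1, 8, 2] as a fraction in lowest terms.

6223/514

Using pₖ = aₖpₖ₋₁ + pₖ₋₂ and qₖ = aₖqₖ₋₁ + qₖ₋₂:
  k=0: a=12, p=12, q=1
  k=1: a=9, p=109, q=9
  k=2: a=2, p=230, q=19
  k=3: a=1, p=339, q=28
  k=4: a=8, p=2942, q=243
  k=5: a=2, p=6223, q=514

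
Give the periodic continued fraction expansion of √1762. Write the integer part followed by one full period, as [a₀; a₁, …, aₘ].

[41; 1, 40, 1, 82]

a₀ = ⌊√1762⌋ = 41.
With m₀=0, d₀=1 and mₖ₊₁ = dₖaₖ − mₖ, dₖ₊₁ = (n − mₖ₊₁²)/dₖ, aₖ₊₁ = ⌊(a₀+mₖ₊₁)/dₖ₊₁⌋:
  k=1: m=41, d=81, a=1
  k=2: m=40, d=2, a=40
  k=3: m=40, d=81, a=1
  k=4: m=41, d=1, a=82
d=1 and a=2a₀=82 at k=4, so the next step gives (m, d) = (41, 81) again — its k=1 value — and the period has length 4.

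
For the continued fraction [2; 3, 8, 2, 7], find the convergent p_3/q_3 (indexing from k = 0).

123/53

Using pₖ = aₖpₖ₋₁ + pₖ₋₂, qₖ = aₖqₖ₋₁ + qₖ₋₂ (with p₋₁=1, p₋₂=0, q₋₁=0, q₋₂=1):
  k=0: a=2, p=2, q=1
  k=1: a=3, p=7, q=3
  k=2: a=8, p=58, q=25
  k=3: a=2, p=123, q=53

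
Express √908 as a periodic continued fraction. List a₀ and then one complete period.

a₀ = ⌊√908⌋ = 30.
With m₀=0, d₀=1 and mₖ₊₁ = dₖaₖ − mₖ, dₖ₊₁ = (n − mₖ₊₁²)/dₖ, aₖ₊₁ = ⌊(a₀+mₖ₊₁)/dₖ₊₁⌋:
  k=1: m=30, d=8, a=7
  k=2: m=26, d=29, a=1
  k=3: m=3, d=31, a=1
  k=4: m=28, d=4, a=14
  k=5: m=28, d=31, a=1
  k=6: m=3, d=29, a=1
  k=7: m=26, d=8, a=7
  k=8: m=30, d=1, a=60
d=1 and a=2a₀=60 at k=8, so the next step gives (m, d) = (30, 8) again — its k=1 value — and the period has length 8.

[30; 7, 1, 1, 14, 1, 1, 7, 60]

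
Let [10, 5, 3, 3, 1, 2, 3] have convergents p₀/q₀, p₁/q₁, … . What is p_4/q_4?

703/69

Using pₖ = aₖpₖ₋₁ + pₖ₋₂, qₖ = aₖqₖ₋₁ + qₖ₋₂ (with p₋₁=1, p₋₂=0, q₋₁=0, q₋₂=1):
  k=0: a=10, p=10, q=1
  k=1: a=5, p=51, q=5
  k=2: a=3, p=163, q=16
  k=3: a=3, p=540, q=53
  k=4: a=1, p=703, q=69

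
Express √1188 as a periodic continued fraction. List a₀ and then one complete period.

a₀ = ⌊√1188⌋ = 34.

[34; 2, 7, 6, 7, 2, 68]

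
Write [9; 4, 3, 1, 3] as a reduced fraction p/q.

591/64

Fold from the inside: start with 3/1.
  1 + 1/3 = 4/3
  3 + 3/4 = 15/4
  4 + 4/15 = 64/15
  9 + 15/64 = 591/64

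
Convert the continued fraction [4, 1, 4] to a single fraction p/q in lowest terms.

24/5

Using pₖ = aₖpₖ₋₁ + pₖ₋₂ and qₖ = aₖqₖ₋₁ + qₖ₋₂:
  k=0: a=4, p=4, q=1
  k=1: a=1, p=5, q=1
  k=2: a=4, p=24, q=5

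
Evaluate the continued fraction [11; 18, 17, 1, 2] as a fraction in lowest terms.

10580/957

Fold from the inside: start with 2/1.
  1 + 1/2 = 3/2
  17 + 2/3 = 53/3
  18 + 3/53 = 957/53
  11 + 53/957 = 10580/957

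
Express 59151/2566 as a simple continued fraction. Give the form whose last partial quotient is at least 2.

59151 = 23·2566 + 133
2566 = 19·133 + 39
133 = 3·39 + 16
39 = 2·16 + 7
16 = 2·7 + 2
7 = 3·2 + 1
2 = 2·1 + 0  (stop)
So 59151/2566 = [23; 19, 3, 2, 2, 3, 2].

[23; 19, 3, 2, 2, 3, 2]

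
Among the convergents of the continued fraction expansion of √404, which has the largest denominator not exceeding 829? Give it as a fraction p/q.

√404 = [20; 10, 40, …] (period length 2).
Convergents:
  p_0/q_0 = 20/1
  p_1/q_1 = 201/10
  p_2/q_2 = 8060/401
  p_3/q_3 = 80801/4020
q_2 = 401 ≤ 829 < 4020 = q_3, so the answer is 8060/401.

8060/401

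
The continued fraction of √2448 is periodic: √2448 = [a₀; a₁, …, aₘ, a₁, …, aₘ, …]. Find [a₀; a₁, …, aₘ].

a₀ = ⌊√2448⌋ = 49.
With m₀=0, d₀=1 and mₖ₊₁ = dₖaₖ − mₖ, dₖ₊₁ = (n − mₖ₊₁²)/dₖ, aₖ₊₁ = ⌊(a₀+mₖ₊₁)/dₖ₊₁⌋:
  k=1: m=49, d=47, a=2
  k=2: m=45, d=9, a=10
  k=3: m=45, d=47, a=2
  k=4: m=49, d=1, a=98
d=1 and a=2a₀=98 at k=4, so the next step gives (m, d) = (49, 47) again — its k=1 value — and the period has length 4.

[49; 2, 10, 2, 98]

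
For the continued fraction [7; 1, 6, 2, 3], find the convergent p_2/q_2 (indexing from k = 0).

Using pₖ = aₖpₖ₋₁ + pₖ₋₂, qₖ = aₖqₖ₋₁ + qₖ₋₂ (with p₋₁=1, p₋₂=0, q₋₁=0, q₋₂=1):
  k=0: a=7, p=7, q=1
  k=1: a=1, p=8, q=1
  k=2: a=6, p=55, q=7

55/7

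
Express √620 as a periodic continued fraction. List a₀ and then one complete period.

[24; 1, 8, 1, 48]

a₀ = ⌊√620⌋ = 24.
With m₀=0, d₀=1 and mₖ₊₁ = dₖaₖ − mₖ, dₖ₊₁ = (n − mₖ₊₁²)/dₖ, aₖ₊₁ = ⌊(a₀+mₖ₊₁)/dₖ₊₁⌋:
  k=1: m=24, d=44, a=1
  k=2: m=20, d=5, a=8
  k=3: m=20, d=44, a=1
  k=4: m=24, d=1, a=48
d=1 and a=2a₀=48 at k=4, so the next step gives (m, d) = (24, 44) again — its k=1 value — and the period has length 4.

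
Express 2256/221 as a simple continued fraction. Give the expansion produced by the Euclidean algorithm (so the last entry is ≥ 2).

2256 = 10×221 + 46
221 = 4×46 + 37
46 = 1×37 + 9
37 = 4×9 + 1
9 = 9×1 + 0  (stop)
So 2256/221 = [10; 4, 1, 4, 9].

[10; 4, 1, 4, 9]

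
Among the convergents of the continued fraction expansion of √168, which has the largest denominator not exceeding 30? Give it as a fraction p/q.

337/26

√168 = [12; 1, 24, …] (period length 2).
Convergents:
  p_0/q_0 = 12/1
  p_1/q_1 = 13/1
  p_2/q_2 = 324/25
  p_3/q_3 = 337/26
  p_4/q_4 = 8412/649
q_3 = 26 ≤ 30 < 649 = q_4, so the answer is 337/26.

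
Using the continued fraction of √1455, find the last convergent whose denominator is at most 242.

√1455 = [38; 6, 1, 11, 1, 6, 76, …] (period length 6).
Convergents:
  p_0/q_0 = 38/1
  p_1/q_1 = 229/6
  p_2/q_2 = 267/7
  p_3/q_3 = 3166/83
  p_4/q_4 = 3433/90
  p_5/q_5 = 23764/623
q_4 = 90 ≤ 242 < 623 = q_5, so the answer is 3433/90.

3433/90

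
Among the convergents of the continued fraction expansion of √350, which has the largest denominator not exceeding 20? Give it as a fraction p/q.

√350 = [18; 1, 2, 2, 2, 1, 36, …] (period length 6).
Convergents:
  p_0/q_0 = 18/1
  p_1/q_1 = 19/1
  p_2/q_2 = 56/3
  p_3/q_3 = 131/7
  p_4/q_4 = 318/17
  p_5/q_5 = 449/24
q_4 = 17 ≤ 20 < 24 = q_5, so the answer is 318/17.

318/17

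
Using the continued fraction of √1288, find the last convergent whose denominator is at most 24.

323/9

√1288 = [35; 1, 7, 1, 70, …] (period length 4).
Convergents:
  p_0/q_0 = 35/1
  p_1/q_1 = 36/1
  p_2/q_2 = 287/8
  p_3/q_3 = 323/9
  p_4/q_4 = 22897/638
q_3 = 9 ≤ 24 < 638 = q_4, so the answer is 323/9.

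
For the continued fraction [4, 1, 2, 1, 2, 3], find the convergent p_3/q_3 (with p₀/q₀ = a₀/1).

Using pₖ = aₖpₖ₋₁ + pₖ₋₂, qₖ = aₖqₖ₋₁ + qₖ₋₂ (with p₋₁=1, p₋₂=0, q₋₁=0, q₋₂=1):
  k=0: a=4, p=4, q=1
  k=1: a=1, p=5, q=1
  k=2: a=2, p=14, q=3
  k=3: a=1, p=19, q=4

19/4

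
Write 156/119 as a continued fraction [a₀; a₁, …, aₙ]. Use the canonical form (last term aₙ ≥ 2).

[1; 3, 4, 1, 1, 1, 2]

156 = 1·119 + 37
119 = 3·37 + 8
37 = 4·8 + 5
8 = 1·5 + 3
5 = 1·3 + 2
3 = 1·2 + 1
2 = 2·1 + 0  (stop)
So 156/119 = [1; 3, 4, 1, 1, 1, 2].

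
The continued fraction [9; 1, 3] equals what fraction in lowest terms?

Using pₖ = aₖpₖ₋₁ + pₖ₋₂ and qₖ = aₖqₖ₋₁ + qₖ₋₂:
  k=0: a=9, p=9, q=1
  k=1: a=1, p=10, q=1
  k=2: a=3, p=39, q=4

39/4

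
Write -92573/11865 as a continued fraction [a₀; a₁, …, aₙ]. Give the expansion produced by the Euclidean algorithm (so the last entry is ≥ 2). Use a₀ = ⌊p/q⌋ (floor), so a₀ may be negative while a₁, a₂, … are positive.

[-8; 5, 18, 18, 1, 1, 3]

-92573 = -8·11865 + 2347
11865 = 5·2347 + 130
2347 = 18·130 + 7
130 = 18·7 + 4
7 = 1·4 + 3
4 = 1·3 + 1
3 = 3·1 + 0  (stop)
So -92573/11865 = [-8; 5, 18, 18, 1, 1, 3].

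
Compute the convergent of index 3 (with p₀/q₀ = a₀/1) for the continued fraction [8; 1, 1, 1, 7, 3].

Using pₖ = aₖpₖ₋₁ + pₖ₋₂, qₖ = aₖqₖ₋₁ + qₖ₋₂ (with p₋₁=1, p₋₂=0, q₋₁=0, q₋₂=1):
  k=0: a=8, p=8, q=1
  k=1: a=1, p=9, q=1
  k=2: a=1, p=17, q=2
  k=3: a=1, p=26, q=3

26/3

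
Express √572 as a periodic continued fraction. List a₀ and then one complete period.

[23; 1, 10, 1, 46]

a₀ = ⌊√572⌋ = 23.
With m₀=0, d₀=1 and mₖ₊₁ = dₖaₖ − mₖ, dₖ₊₁ = (n − mₖ₊₁²)/dₖ, aₖ₊₁ = ⌊(a₀+mₖ₊₁)/dₖ₊₁⌋:
  k=1: m=23, d=43, a=1
  k=2: m=20, d=4, a=10
  k=3: m=20, d=43, a=1
  k=4: m=23, d=1, a=46
d=1 and a=2a₀=46 at k=4, so the next step gives (m, d) = (23, 43) again — its k=1 value — and the period has length 4.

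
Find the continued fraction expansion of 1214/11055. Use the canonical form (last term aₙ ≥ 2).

1214 = 0×11055 + 1214
11055 = 9×1214 + 129
1214 = 9×129 + 53
129 = 2×53 + 23
53 = 2×23 + 7
23 = 3×7 + 2
7 = 3×2 + 1
2 = 2×1 + 0  (stop)
So 1214/11055 = [0; 9, 9, 2, 2, 3, 3, 2].

[0; 9, 9, 2, 2, 3, 3, 2]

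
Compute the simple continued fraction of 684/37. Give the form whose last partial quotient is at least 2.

684 = 18×37 + 18
37 = 2×18 + 1
18 = 18×1 + 0  (stop)
So 684/37 = [18; 2, 18].

[18; 2, 18]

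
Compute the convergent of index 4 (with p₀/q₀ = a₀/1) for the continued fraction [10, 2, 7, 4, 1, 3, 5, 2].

806/77

Using pₖ = aₖpₖ₋₁ + pₖ₋₂, qₖ = aₖqₖ₋₁ + qₖ₋₂ (with p₋₁=1, p₋₂=0, q₋₁=0, q₋₂=1):
  k=0: a=10, p=10, q=1
  k=1: a=2, p=21, q=2
  k=2: a=7, p=157, q=15
  k=3: a=4, p=649, q=62
  k=4: a=1, p=806, q=77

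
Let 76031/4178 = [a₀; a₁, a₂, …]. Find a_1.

76031 = 18·4178 + 827   →  a_0 = 18
4178 = 5·827 + 43   →  a_1 = 5

5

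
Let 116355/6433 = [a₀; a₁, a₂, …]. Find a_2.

116355 = 18·6433 + 561   →  a_0 = 18
6433 = 11·561 + 262   →  a_1 = 11
561 = 2·262 + 37   →  a_2 = 2

2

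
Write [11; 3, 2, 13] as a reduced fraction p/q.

Using pₖ = aₖpₖ₋₁ + pₖ₋₂ and qₖ = aₖqₖ₋₁ + qₖ₋₂:
  k=0: a=11, p=11, q=1
  k=1: a=3, p=34, q=3
  k=2: a=2, p=79, q=7
  k=3: a=13, p=1061, q=94

1061/94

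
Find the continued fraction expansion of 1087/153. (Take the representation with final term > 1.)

[7; 9, 1, 1, 3, 2]

1087 = 7*153 + 16
153 = 9*16 + 9
16 = 1*9 + 7
9 = 1*7 + 2
7 = 3*2 + 1
2 = 2*1 + 0  (stop)
So 1087/153 = [7; 9, 1, 1, 3, 2].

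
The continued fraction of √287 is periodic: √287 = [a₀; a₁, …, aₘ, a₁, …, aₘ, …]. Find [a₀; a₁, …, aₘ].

a₀ = ⌊√287⌋ = 16.
With m₀=0, d₀=1 and mₖ₊₁ = dₖaₖ − mₖ, dₖ₊₁ = (n − mₖ₊₁²)/dₖ, aₖ₊₁ = ⌊(a₀+mₖ₊₁)/dₖ₊₁⌋:
  k=1: m=16, d=31, a=1
  k=2: m=15, d=2, a=15
  k=3: m=15, d=31, a=1
  k=4: m=16, d=1, a=32
d=1 and a=2a₀=32 at k=4, so the next step gives (m, d) = (16, 31) again — its k=1 value — and the period has length 4.

[16; 1, 15, 1, 32]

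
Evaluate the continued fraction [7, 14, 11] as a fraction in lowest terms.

Fold from the inside: start with 11/1.
  14 + 1/11 = 155/11
  7 + 11/155 = 1096/155

1096/155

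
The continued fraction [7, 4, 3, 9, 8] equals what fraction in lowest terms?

Using pₖ = aₖpₖ₋₁ + pₖ₋₂ and qₖ = aₖqₖ₋₁ + qₖ₋₂:
  k=0: a=7, p=7, q=1
  k=1: a=4, p=29, q=4
  k=2: a=3, p=94, q=13
  k=3: a=9, p=875, q=121
  k=4: a=8, p=7094, q=981

7094/981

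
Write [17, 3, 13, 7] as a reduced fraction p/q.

4903/283

Using pₖ = aₖpₖ₋₁ + pₖ₋₂ and qₖ = aₖqₖ₋₁ + qₖ₋₂:
  k=0: a=17, p=17, q=1
  k=1: a=3, p=52, q=3
  k=2: a=13, p=693, q=40
  k=3: a=7, p=4903, q=283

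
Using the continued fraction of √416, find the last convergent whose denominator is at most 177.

√416 = [20; 2, 1, 1, 9, 1, 1, 2, 40, …] (period length 8).
Convergents:
  p_0/q_0 = 20/1
  p_1/q_1 = 41/2
  p_2/q_2 = 61/3
  p_3/q_3 = 102/5
  p_4/q_4 = 979/48
  p_5/q_5 = 1081/53
  p_6/q_6 = 2060/101
  p_7/q_7 = 5201/255
q_6 = 101 ≤ 177 < 255 = q_7, so the answer is 2060/101.

2060/101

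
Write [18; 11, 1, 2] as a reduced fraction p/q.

633/35

Using pₖ = aₖpₖ₋₁ + pₖ₋₂ and qₖ = aₖqₖ₋₁ + qₖ₋₂:
  k=0: a=18, p=18, q=1
  k=1: a=11, p=199, q=11
  k=2: a=1, p=217, q=12
  k=3: a=2, p=633, q=35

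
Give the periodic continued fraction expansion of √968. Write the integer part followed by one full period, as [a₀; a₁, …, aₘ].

a₀ = ⌊√968⌋ = 31.
With m₀=0, d₀=1 and mₖ₊₁ = dₖaₖ − mₖ, dₖ₊₁ = (n − mₖ₊₁²)/dₖ, aₖ₊₁ = ⌊(a₀+mₖ₊₁)/dₖ₊₁⌋:
  k=1: m=31, d=7, a=8
  k=2: m=25, d=49, a=1
  k=3: m=24, d=8, a=6
  k=4: m=24, d=49, a=1
  k=5: m=25, d=7, a=8
  k=6: m=31, d=1, a=62
d=1 and a=2a₀=62 at k=6, so the next step gives (m, d) = (31, 7) again — its k=1 value — and the period has length 6.

[31; 8, 1, 6, 1, 8, 62]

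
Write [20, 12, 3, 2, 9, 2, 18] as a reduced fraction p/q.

Fold from the inside: start with 18/1.
  2 + 1/18 = 37/18
  9 + 18/37 = 351/37
  2 + 37/351 = 739/351
  3 + 351/739 = 2568/739
  12 + 739/2568 = 31555/2568
  20 + 2568/31555 = 633668/31555

633668/31555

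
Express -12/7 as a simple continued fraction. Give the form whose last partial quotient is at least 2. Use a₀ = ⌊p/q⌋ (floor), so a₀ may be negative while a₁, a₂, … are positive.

[-2; 3, 2]

-12 = -2*7 + 2
7 = 3*2 + 1
2 = 2*1 + 0  (stop)
So -12/7 = [-2; 3, 2].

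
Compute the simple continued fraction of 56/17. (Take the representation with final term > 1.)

[3; 3, 2, 2]

56 = 3·17 + 5
17 = 3·5 + 2
5 = 2·2 + 1
2 = 2·1 + 0  (stop)
So 56/17 = [3; 3, 2, 2].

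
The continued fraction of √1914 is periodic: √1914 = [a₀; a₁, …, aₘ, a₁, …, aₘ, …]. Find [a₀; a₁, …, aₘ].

a₀ = ⌊√1914⌋ = 43.
With m₀=0, d₀=1 and mₖ₊₁ = dₖaₖ − mₖ, dₖ₊₁ = (n − mₖ₊₁²)/dₖ, aₖ₊₁ = ⌊(a₀+mₖ₊₁)/dₖ₊₁⌋:
  k=1: m=43, d=65, a=1
  k=2: m=22, d=22, a=2
  k=3: m=22, d=65, a=1
  k=4: m=43, d=1, a=86
d=1 and a=2a₀=86 at k=4, so the next step gives (m, d) = (43, 65) again — its k=1 value — and the period has length 4.

[43; 1, 2, 1, 86]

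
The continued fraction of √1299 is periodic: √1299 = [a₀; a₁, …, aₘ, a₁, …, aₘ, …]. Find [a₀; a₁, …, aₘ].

a₀ = ⌊√1299⌋ = 36.
With m₀=0, d₀=1 and mₖ₊₁ = dₖaₖ − mₖ, dₖ₊₁ = (n − mₖ₊₁²)/dₖ, aₖ₊₁ = ⌊(a₀+mₖ₊₁)/dₖ₊₁⌋:
  k=1: m=36, d=3, a=24
  k=2: m=36, d=1, a=72
d=1 and a=2a₀=72 at k=2, so the next step gives (m, d) = (36, 3) again — its k=1 value — and the period has length 2.

[36; 24, 72]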